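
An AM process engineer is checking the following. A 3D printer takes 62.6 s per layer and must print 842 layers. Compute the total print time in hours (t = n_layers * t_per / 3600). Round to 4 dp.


t = 842 * 62.6 / 3600 = 14.6414 hrs


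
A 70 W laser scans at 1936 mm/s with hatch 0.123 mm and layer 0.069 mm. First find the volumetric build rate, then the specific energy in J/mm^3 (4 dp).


Build rate = 1936 * 0.123 * 0.069 = 16.430832 mm^3/s
SE = 70 / 16.430832 = 4.2603 J/mm^3


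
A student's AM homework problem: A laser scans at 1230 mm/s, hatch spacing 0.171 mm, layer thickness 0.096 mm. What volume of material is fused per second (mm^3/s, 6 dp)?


Rate = 1230 * 0.171 * 0.096 = 20.19168 mm^3/s


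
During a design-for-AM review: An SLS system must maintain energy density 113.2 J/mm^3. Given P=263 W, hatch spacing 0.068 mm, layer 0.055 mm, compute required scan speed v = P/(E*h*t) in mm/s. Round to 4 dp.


v = 263 / (113.2*0.068*0.055) = 621.209 mm/s


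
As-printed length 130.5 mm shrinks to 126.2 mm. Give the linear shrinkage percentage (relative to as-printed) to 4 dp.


Shrinkage = ((130.5-126.2)/130.5)*100 = 3.295 %


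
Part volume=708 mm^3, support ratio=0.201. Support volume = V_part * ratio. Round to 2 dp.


V_support = 708 * 0.201 = 142.31 mm^3


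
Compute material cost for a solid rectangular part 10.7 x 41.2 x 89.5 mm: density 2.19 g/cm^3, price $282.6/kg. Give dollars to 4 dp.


V = 10.7 * 41.2 * 89.5 = 39455.18 mm^3 = 39.45518 cm^3
Mass = 39.45518 * 2.19 / 1000 = 0.08640684 kg
Cost = 0.08640684 * 282.6 = 24.4186 $


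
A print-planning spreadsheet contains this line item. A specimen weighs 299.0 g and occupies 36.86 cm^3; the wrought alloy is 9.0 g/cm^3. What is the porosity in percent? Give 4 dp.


rho_part = 299.0 / 36.86 = 8.11177428 g/cm^3
Porosity = (1 - 8.11177428/9.0)*100 = 9.8692 %


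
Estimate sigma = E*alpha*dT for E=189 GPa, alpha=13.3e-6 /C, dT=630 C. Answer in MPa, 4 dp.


sigma = 189*1000 * 13.3e-6 * 630 = 1583.631 MPa


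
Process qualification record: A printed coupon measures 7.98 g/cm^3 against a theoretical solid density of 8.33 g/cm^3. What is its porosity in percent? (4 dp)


Porosity = (1-7.98/8.33)*100 = 4.2017 %


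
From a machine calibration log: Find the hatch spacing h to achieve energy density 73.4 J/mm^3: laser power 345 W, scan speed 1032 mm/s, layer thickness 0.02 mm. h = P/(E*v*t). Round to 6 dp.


h = 345 / (73.4*1032*0.02) = 0.227726 mm


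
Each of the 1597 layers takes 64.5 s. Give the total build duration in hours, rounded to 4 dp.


t = 1597 * 64.5 / 3600 = 28.6129 hrs


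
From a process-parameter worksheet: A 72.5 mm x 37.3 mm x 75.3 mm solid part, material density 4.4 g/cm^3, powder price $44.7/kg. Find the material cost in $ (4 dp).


V = 72.5 * 37.3 * 75.3 = 203630.025 mm^3 = 203.630025 cm^3
Mass = 203.630025 * 4.4 / 1000 = 0.89597211 kg
Cost = 0.89597211 * 44.7 = 40.05 $


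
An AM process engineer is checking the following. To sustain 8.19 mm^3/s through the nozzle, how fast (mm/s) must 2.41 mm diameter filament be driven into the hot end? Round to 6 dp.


A = pi*(2.41/2)^2 = 4.561671
v = 8.19 / 4.561671 = 1.795395 mm/s


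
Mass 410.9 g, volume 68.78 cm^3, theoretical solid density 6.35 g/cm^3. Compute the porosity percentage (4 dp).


rho_part = 410.9 / 68.78 = 5.97412038 g/cm^3
Porosity = (1 - 5.97412038/6.35)*100 = 5.9194 %


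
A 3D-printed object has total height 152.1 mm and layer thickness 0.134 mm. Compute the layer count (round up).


Layers = ceil(152.1/0.134) = 1136


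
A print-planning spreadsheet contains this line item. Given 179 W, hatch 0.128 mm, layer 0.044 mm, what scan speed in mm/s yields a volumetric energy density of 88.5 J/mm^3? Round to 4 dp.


v = 179 / (88.5*0.128*0.044) = 359.1262 mm/s


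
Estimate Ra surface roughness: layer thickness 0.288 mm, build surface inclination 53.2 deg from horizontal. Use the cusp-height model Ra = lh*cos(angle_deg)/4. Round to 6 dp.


Ra = 0.288 * cos(53.2) / 4 = 0.04313 mm


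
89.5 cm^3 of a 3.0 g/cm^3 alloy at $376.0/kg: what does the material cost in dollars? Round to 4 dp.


Mass = 89.5*3.0/1000 = 0.2685 kg
Cost = 0.2685 * 376.0 = 100.956 $


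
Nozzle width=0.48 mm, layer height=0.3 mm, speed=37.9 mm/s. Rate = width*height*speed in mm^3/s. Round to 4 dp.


Rate = 0.48 * 0.3 * 37.9 = 5.4576 mm^3/s


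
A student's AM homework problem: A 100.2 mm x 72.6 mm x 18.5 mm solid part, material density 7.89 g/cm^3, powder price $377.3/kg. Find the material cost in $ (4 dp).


V = 100.2 * 72.6 * 18.5 = 134578.62 mm^3 = 134.57862 cm^3
Mass = 134.57862 * 7.89 / 1000 = 1.06182531 kg
Cost = 1.06182531 * 377.3 = 400.6267 $


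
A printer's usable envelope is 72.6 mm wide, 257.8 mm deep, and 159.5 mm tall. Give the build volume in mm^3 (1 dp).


V = 72.6 * 257.8 * 159.5 = 2985246.7 mm^3


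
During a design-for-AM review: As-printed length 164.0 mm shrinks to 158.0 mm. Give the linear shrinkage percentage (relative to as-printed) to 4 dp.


Shrinkage = ((164.0-158.0)/164.0)*100 = 3.6585 %


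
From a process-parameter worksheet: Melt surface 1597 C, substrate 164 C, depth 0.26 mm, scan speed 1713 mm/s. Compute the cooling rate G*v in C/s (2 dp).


G = (1597-164)/0.26 = 5511.53846154 C/mm
CR = 5511.53846154 * 1713 = 9441265.38 C/s


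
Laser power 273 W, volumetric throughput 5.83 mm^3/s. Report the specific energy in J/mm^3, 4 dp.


SE = 273 / 5.83 = 46.8268 J/mm^3


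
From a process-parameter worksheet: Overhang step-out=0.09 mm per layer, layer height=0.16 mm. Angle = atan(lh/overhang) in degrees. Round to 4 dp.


angle = atan(0.16/0.09) = 60.6422 degrees


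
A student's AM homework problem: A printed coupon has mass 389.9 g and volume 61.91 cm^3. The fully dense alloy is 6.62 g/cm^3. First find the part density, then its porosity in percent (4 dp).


rho_part = 389.9 / 61.91 = 6.29785172 g/cm^3
Porosity = (1 - 6.29785172/6.62)*100 = 4.8663 %


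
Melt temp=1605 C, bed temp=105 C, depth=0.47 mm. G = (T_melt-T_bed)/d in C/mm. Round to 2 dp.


G = (1605-105)/0.47 = 3191.49 C/mm


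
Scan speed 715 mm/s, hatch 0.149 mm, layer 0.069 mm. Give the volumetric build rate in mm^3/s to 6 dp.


Rate = 715 * 0.149 * 0.069 = 7.350915 mm^3/s


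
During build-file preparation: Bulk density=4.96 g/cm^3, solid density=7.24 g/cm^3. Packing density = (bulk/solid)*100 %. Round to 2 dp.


Packing = (4.96/7.24)*100 = 68.51 %


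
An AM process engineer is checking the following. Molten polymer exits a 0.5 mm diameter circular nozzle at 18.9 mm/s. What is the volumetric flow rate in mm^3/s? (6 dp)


A = pi*(0.5/2)^2 = 0.19634954 mm^2
Q = 0.19634954 * 18.9 = 3.711006 mm^3/s


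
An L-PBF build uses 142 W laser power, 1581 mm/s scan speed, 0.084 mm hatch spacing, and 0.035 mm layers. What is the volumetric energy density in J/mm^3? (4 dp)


E = 142 / (1581*0.084*0.035) = 30.5499 J/mm^3


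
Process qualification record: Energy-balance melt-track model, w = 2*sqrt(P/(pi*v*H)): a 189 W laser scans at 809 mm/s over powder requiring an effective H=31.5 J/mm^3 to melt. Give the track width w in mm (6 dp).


w = 2*sqrt(189/(pi*809*31.5)) = 0.097175 mm


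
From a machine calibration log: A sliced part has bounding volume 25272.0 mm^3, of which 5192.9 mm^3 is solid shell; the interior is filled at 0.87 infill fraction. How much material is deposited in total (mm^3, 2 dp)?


V_infill = (25272.0 - 5192.9) * 0.87 = 17468.82
V_total = 5192.9 + 17468.82 = 22661.72 mm^3


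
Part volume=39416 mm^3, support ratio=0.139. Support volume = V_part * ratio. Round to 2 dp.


V_support = 39416 * 0.139 = 5478.82 mm^3


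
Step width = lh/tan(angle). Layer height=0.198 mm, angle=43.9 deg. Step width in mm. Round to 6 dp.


step = 0.198 / tan(43.9) = 0.205752 mm


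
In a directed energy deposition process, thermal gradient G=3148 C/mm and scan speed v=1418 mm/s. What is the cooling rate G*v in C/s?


CR = 3148 * 1418 = 4463864 C/s


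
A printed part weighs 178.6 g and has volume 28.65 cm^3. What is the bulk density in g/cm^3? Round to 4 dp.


rho = 178.6 / 28.65 = 6.2339 g/cm^3


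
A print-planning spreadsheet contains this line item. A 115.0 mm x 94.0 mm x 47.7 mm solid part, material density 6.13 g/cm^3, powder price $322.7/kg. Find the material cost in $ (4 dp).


V = 115.0 * 94.0 * 47.7 = 515637.0 mm^3 = 515.637 cm^3
Mass = 515.637 * 6.13 / 1000 = 3.16085481 kg
Cost = 3.16085481 * 322.7 = 1020.0078 $


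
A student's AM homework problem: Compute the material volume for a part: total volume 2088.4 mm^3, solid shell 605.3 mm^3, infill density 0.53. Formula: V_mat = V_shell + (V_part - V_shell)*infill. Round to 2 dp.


V_infill = (2088.4 - 605.3) * 0.53 = 786.04
V_total = 605.3 + 786.04 = 1391.34 mm^3


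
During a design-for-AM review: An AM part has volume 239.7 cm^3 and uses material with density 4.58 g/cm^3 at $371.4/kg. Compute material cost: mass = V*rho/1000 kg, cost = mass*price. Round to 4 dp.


Mass = 239.7*4.58/1000 = 1.097826 kg
Cost = 1.097826 * 371.4 = 407.7326 $


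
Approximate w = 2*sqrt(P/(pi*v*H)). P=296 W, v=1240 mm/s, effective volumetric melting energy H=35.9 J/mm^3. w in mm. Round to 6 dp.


w = 2*sqrt(296/(pi*1240*35.9)) = 0.092012 mm


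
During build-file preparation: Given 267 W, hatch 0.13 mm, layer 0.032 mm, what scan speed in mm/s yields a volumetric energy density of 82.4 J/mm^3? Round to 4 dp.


v = 267 / (82.4*0.13*0.032) = 778.9162 mm/s


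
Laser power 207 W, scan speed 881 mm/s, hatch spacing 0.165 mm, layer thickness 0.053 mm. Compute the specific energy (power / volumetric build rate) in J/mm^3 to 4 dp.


Build rate = 881 * 0.165 * 0.053 = 7.704345 mm^3/s
SE = 207 / 7.704345 = 26.868 J/mm^3


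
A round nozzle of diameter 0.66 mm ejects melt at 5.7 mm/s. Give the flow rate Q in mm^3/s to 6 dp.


A = pi*(0.66/2)^2 = 0.34211944 mm^2
Q = 0.34211944 * 5.7 = 1.950081 mm^3/s


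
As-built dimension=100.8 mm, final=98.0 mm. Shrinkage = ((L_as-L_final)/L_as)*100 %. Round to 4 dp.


Shrinkage = ((100.8-98.0)/100.8)*100 = 2.7778 %


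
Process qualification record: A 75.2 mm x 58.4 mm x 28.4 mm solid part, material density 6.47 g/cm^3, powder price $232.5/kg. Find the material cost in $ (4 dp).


V = 75.2 * 58.4 * 28.4 = 124723.712 mm^3 = 124.723712 cm^3
Mass = 124.723712 * 6.47 / 1000 = 0.80696242 kg
Cost = 0.80696242 * 232.5 = 187.6188 $


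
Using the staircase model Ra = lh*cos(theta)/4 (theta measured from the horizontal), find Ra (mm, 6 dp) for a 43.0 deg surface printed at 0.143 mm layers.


Ra = 0.143 * cos(43.0) / 4 = 0.026146 mm


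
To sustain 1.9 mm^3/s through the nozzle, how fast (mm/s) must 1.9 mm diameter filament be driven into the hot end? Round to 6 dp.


A = pi*(1.9/2)^2 = 2.835287
v = 1.9 / 2.835287 = 0.670126 mm/s


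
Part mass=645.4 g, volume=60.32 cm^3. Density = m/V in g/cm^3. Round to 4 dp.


rho = 645.4 / 60.32 = 10.6996 g/cm^3


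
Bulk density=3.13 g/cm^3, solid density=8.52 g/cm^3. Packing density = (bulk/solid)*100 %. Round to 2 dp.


Packing = (3.13/8.52)*100 = 36.74 %


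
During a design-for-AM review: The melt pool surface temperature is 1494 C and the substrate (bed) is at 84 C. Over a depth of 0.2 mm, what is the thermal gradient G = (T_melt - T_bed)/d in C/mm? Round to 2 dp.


G = (1494-84)/0.2 = 7050.0 C/mm


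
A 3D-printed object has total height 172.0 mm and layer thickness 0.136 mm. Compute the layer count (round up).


Layers = ceil(172.0/0.136) = 1265


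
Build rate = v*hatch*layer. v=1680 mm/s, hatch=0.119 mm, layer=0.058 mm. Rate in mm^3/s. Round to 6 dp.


Rate = 1680 * 0.119 * 0.058 = 11.59536 mm^3/s


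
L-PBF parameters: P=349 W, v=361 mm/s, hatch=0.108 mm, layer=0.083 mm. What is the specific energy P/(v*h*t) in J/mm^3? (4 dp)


Build rate = 361 * 0.108 * 0.083 = 3.236004 mm^3/s
SE = 349 / 3.236004 = 107.8491 J/mm^3


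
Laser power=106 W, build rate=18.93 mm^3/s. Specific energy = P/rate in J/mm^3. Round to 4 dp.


SE = 106 / 18.93 = 5.5996 J/mm^3


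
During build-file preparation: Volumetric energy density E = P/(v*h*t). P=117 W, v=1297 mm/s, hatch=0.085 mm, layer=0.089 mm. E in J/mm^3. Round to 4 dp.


E = 117 / (1297*0.085*0.089) = 11.9244 J/mm^3


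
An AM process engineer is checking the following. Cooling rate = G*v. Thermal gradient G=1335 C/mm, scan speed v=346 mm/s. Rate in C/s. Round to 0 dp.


CR = 1335 * 346 = 461910 C/s


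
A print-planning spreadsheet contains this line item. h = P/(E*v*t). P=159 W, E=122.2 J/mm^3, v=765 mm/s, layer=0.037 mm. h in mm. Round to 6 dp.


h = 159 / (122.2*765*0.037) = 0.045969 mm


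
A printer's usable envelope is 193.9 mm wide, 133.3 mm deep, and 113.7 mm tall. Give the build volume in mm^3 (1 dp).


V = 193.9 * 133.3 * 113.7 = 2938789.1 mm^3


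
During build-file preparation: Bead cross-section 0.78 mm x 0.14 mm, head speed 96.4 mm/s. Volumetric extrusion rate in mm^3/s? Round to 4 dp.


Rate = 0.78 * 0.14 * 96.4 = 10.5269 mm^3/s


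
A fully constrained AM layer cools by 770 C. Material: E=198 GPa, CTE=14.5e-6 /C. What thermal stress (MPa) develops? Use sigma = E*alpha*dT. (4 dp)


sigma = 198*1000 * 14.5e-6 * 770 = 2210.67 MPa


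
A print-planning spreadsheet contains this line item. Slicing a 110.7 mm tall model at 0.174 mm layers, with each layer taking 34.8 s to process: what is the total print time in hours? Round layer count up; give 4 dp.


Layers = ceil(110.7/0.174) = 637
t = 637 * 34.8 / 3600 = 6.1577 hrs


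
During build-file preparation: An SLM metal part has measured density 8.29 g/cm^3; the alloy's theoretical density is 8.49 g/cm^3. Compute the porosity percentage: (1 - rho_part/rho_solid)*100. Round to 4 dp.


Porosity = (1-8.29/8.49)*100 = 2.3557 %


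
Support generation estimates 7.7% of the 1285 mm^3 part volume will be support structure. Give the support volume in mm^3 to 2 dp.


V_support = 1285 * 0.077 = 98.95 mm^3


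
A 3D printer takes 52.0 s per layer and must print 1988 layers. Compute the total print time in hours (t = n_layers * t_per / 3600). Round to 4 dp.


t = 1988 * 52.0 / 3600 = 28.7156 hrs


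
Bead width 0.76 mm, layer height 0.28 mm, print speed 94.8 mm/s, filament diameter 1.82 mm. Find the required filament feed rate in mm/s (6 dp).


Q = 0.76 * 0.28 * 94.8 = 20.17344 mm^3/s
A_fil = pi*(1.82/2)^2 = 2.60155288 mm^2
v_feed = 20.17344 / 2.60155288 = 7.754384 mm/s


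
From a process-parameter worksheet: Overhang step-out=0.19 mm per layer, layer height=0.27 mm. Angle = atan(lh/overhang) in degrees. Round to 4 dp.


angle = atan(0.27/0.19) = 54.8658 degrees


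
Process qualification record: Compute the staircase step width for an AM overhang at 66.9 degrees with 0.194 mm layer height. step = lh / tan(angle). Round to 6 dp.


step = 0.194 / tan(66.9) = 0.082748 mm


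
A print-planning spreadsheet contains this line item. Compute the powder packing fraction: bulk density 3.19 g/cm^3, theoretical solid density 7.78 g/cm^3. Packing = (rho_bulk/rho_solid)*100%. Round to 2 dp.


Packing = (3.19/7.78)*100 = 41.0 %


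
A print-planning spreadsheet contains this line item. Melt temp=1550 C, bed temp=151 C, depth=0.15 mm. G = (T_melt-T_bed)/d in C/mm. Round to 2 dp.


G = (1550-151)/0.15 = 9326.67 C/mm


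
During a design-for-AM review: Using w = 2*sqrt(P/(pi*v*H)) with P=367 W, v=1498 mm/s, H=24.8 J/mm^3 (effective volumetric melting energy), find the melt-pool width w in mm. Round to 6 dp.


w = 2*sqrt(367/(pi*1498*24.8)) = 0.112152 mm


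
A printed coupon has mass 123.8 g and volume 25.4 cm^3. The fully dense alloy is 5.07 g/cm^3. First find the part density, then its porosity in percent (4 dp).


rho_part = 123.8 / 25.4 = 4.87401575 g/cm^3
Porosity = (1 - 4.87401575/5.07)*100 = 3.8656 %


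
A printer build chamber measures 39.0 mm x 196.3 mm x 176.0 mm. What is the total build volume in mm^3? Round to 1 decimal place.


V = 39.0 * 196.3 * 176.0 = 1347403.2 mm^3


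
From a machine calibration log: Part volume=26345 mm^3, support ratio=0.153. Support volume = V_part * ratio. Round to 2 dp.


V_support = 26345 * 0.153 = 4030.79 mm^3


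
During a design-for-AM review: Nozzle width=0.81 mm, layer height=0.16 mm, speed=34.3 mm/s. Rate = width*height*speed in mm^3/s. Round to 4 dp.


Rate = 0.81 * 0.16 * 34.3 = 4.4453 mm^3/s


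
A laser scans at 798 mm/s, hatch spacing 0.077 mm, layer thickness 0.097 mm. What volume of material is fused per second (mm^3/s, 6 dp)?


Rate = 798 * 0.077 * 0.097 = 5.960262 mm^3/s


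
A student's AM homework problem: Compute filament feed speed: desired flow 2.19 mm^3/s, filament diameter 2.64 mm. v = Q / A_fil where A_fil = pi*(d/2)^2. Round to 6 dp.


A = pi*(2.64/2)^2 = 5.473911
v = 2.19 / 5.473911 = 0.40008 mm/s


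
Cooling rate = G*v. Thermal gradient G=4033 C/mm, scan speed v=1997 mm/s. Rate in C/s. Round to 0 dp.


CR = 4033 * 1997 = 8053901 C/s


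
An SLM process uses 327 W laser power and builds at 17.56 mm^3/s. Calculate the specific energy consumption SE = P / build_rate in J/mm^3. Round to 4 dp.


SE = 327 / 17.56 = 18.6219 J/mm^3


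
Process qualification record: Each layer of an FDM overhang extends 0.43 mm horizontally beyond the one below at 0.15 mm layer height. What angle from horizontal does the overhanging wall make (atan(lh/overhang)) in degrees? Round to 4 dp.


angle = atan(0.15/0.43) = 19.2307 degrees


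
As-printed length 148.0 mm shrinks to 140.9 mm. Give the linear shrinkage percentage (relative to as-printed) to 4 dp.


Shrinkage = ((148.0-140.9)/148.0)*100 = 4.7973 %


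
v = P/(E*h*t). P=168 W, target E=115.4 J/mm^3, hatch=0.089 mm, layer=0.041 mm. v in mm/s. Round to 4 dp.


v = 168 / (115.4*0.089*0.041) = 398.9602 mm/s


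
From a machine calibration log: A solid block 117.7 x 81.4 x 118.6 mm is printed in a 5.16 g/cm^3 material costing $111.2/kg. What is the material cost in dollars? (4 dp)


V = 117.7 * 81.4 * 118.6 = 1136280.508 mm^3 = 1136.280508 cm^3
Mass = 1136.280508 * 5.16 / 1000 = 5.86320742 kg
Cost = 5.86320742 * 111.2 = 651.9887 $


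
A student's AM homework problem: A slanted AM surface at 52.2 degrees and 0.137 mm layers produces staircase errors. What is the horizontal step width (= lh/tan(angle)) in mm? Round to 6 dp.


step = 0.137 / tan(52.2) = 0.106268 mm


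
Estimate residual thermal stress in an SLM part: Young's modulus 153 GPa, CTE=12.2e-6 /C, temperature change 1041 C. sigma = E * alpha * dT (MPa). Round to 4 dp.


sigma = 153*1000 * 12.2e-6 * 1041 = 1943.1306 MPa


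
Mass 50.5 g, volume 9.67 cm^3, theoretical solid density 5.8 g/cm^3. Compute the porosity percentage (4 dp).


rho_part = 50.5 / 9.67 = 5.22233713 g/cm^3
Porosity = (1 - 5.22233713/5.8)*100 = 9.9597 %


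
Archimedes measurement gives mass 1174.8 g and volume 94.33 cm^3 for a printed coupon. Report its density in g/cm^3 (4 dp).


rho = 1174.8 / 94.33 = 12.4542 g/cm^3


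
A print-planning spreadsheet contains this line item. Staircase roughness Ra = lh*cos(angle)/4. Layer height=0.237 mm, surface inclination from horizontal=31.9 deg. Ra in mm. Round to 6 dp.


Ra = 0.237 * cos(31.9) / 4 = 0.050302 mm


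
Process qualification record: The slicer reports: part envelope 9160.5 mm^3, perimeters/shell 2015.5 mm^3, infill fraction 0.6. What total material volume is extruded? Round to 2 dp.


V_infill = (9160.5 - 2015.5) * 0.6 = 4287.0
V_total = 2015.5 + 4287.0 = 6302.5 mm^3


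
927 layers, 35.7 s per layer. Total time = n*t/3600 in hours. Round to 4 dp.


t = 927 * 35.7 / 3600 = 9.1928 hrs


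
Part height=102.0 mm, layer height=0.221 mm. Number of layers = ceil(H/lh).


Layers = ceil(102.0/0.221) = 462


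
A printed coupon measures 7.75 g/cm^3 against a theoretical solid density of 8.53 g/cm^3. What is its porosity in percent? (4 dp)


Porosity = (1-7.75/8.53)*100 = 9.1442 %


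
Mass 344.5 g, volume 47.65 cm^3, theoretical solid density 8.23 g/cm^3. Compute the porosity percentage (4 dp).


rho_part = 344.5 / 47.65 = 7.22980063 g/cm^3
Porosity = (1 - 7.22980063/8.23)*100 = 12.1531 %


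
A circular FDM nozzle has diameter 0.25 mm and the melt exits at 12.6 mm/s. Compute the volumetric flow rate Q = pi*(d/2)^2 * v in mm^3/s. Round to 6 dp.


A = pi*(0.25/2)^2 = 0.04908739 mm^2
Q = 0.04908739 * 12.6 = 0.618501 mm^3/s


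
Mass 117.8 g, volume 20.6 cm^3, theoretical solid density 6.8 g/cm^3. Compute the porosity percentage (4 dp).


rho_part = 117.8 / 20.6 = 5.7184466 g/cm^3
Porosity = (1 - 5.7184466/6.8)*100 = 15.9052 %


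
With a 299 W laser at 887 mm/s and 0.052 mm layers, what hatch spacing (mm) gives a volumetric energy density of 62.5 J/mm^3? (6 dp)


h = 299 / (62.5*887*0.052) = 0.10372 mm


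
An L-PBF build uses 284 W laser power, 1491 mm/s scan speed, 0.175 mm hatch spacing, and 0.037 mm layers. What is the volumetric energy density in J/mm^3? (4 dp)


E = 284 / (1491*0.175*0.037) = 29.4172 J/mm^3


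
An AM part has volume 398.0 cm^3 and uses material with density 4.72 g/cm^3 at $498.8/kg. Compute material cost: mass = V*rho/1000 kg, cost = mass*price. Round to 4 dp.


Mass = 398.0*4.72/1000 = 1.87856 kg
Cost = 1.87856 * 498.8 = 937.0257 $


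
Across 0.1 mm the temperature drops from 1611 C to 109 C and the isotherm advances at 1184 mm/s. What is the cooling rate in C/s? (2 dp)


G = (1611-109)/0.1 = 15020.0 C/mm
CR = 15020.0 * 1184 = 17783680.0 C/s


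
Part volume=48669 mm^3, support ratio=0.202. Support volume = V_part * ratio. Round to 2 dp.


V_support = 48669 * 0.202 = 9831.14 mm^3


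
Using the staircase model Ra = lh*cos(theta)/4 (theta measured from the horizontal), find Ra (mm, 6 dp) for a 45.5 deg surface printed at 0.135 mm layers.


Ra = 0.135 * cos(45.5) / 4 = 0.023656 mm


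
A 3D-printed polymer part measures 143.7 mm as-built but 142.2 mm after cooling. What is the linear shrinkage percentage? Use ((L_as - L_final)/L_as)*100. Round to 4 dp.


Shrinkage = ((143.7-142.2)/143.7)*100 = 1.0438 %


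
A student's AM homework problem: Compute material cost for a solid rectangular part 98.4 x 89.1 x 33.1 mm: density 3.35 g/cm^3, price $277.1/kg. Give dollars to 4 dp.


V = 98.4 * 89.1 * 33.1 = 290202.264 mm^3 = 290.202264 cm^3
Mass = 290.202264 * 3.35 / 1000 = 0.97217758 kg
Cost = 0.97217758 * 277.1 = 269.3904 $


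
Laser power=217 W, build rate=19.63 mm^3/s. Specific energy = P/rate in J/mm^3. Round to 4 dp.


SE = 217 / 19.63 = 11.0545 J/mm^3


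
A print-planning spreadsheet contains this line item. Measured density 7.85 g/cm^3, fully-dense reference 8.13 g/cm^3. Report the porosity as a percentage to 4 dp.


Porosity = (1-7.85/8.13)*100 = 3.444 %


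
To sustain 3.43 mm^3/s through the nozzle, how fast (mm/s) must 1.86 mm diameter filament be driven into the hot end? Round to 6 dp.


A = pi*(1.86/2)^2 = 2.717163
v = 3.43 / 2.717163 = 1.262346 mm/s


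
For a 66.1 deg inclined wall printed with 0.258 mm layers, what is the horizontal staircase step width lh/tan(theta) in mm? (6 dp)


step = 0.258 / tan(66.1) = 0.11433 mm


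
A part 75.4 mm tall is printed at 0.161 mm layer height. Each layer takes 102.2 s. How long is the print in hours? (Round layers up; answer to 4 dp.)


Layers = ceil(75.4/0.161) = 469
t = 469 * 102.2 / 3600 = 13.3144 hrs


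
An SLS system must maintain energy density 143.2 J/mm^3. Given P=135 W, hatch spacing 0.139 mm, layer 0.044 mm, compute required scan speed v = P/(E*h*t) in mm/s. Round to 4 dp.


v = 135 / (143.2*0.139*0.044) = 154.1428 mm/s


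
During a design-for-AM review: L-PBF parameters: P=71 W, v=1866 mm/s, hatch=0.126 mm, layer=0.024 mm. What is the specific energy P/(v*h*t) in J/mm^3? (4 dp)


Build rate = 1866 * 0.126 * 0.024 = 5.642784 mm^3/s
SE = 71 / 5.642784 = 12.5824 J/mm^3


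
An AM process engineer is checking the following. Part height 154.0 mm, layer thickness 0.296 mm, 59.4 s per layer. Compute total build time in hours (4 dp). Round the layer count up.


Layers = ceil(154.0/0.296) = 521
t = 521 * 59.4 / 3600 = 8.5965 hrs


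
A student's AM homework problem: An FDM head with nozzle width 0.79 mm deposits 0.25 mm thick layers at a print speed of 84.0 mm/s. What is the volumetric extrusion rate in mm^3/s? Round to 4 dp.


Rate = 0.79 * 0.25 * 84.0 = 16.59 mm^3/s


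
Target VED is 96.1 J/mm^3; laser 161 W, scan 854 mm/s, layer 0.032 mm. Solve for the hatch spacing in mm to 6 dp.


h = 161 / (96.1*854*0.032) = 0.061305 mm


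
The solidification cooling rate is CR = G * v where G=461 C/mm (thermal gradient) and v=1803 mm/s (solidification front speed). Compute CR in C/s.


CR = 461 * 1803 = 831183 C/s


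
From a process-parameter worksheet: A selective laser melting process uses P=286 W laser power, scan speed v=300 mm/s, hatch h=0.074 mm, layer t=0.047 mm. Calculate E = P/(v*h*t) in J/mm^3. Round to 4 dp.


E = 286 / (300*0.074*0.047) = 274.1039 J/mm^3


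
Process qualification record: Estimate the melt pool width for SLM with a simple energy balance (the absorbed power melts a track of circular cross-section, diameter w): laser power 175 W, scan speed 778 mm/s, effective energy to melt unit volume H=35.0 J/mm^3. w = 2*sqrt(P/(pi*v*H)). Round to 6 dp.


w = 2*sqrt(175/(pi*778*35.0)) = 0.090459 mm


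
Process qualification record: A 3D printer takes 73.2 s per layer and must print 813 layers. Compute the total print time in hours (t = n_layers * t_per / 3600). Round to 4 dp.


t = 813 * 73.2 / 3600 = 16.531 hrs


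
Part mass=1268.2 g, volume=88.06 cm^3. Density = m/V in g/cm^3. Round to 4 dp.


rho = 1268.2 / 88.06 = 14.4015 g/cm^3


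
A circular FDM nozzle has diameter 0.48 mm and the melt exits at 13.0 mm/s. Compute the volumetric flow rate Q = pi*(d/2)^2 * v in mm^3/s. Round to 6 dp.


A = pi*(0.48/2)^2 = 0.18095574 mm^2
Q = 0.18095574 * 13.0 = 2.352425 mm^3/s


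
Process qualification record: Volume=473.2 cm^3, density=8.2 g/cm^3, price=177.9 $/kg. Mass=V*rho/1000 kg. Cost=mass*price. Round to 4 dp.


Mass = 473.2*8.2/1000 = 3.88024 kg
Cost = 3.88024 * 177.9 = 690.2947 $


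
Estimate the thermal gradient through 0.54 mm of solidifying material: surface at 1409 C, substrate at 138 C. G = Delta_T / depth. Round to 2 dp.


G = (1409-138)/0.54 = 2353.7 C/mm


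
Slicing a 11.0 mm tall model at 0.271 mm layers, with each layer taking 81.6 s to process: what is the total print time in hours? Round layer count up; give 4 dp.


Layers = ceil(11.0/0.271) = 41
t = 41 * 81.6 / 3600 = 0.9293 hrs


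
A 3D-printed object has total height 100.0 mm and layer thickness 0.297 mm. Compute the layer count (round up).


Layers = ceil(100.0/0.297) = 337


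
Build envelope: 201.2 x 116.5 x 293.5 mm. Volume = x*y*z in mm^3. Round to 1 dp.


V = 201.2 * 116.5 * 293.5 = 6879581.3 mm^3


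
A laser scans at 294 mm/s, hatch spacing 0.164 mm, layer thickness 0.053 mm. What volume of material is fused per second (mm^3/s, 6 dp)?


Rate = 294 * 0.164 * 0.053 = 2.555448 mm^3/s


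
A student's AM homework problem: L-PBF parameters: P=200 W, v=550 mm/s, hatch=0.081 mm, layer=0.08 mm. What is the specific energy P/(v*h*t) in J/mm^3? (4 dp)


Build rate = 550 * 0.081 * 0.08 = 3.564 mm^3/s
SE = 200 / 3.564 = 56.1167 J/mm^3


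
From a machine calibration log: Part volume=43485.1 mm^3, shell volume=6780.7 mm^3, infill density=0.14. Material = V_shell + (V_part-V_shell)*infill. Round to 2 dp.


V_infill = (43485.1 - 6780.7) * 0.14 = 5138.62
V_total = 6780.7 + 5138.62 = 11919.32 mm^3


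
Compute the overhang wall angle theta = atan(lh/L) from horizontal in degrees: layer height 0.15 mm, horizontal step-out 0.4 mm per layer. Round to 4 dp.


angle = atan(0.15/0.4) = 20.556 degrees


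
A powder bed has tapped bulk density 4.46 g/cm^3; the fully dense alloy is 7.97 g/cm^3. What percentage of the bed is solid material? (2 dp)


Packing = (4.46/7.97)*100 = 55.96 %


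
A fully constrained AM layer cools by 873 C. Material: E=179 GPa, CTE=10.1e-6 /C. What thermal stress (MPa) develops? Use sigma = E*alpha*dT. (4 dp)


sigma = 179*1000 * 10.1e-6 * 873 = 1578.2967 MPa


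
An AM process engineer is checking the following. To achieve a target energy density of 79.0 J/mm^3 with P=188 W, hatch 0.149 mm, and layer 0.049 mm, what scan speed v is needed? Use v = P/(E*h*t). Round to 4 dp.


v = 188 / (79.0*0.149*0.049) = 325.9481 mm/s


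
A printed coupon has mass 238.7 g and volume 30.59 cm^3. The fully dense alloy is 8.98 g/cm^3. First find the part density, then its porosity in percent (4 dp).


rho_part = 238.7 / 30.59 = 7.80320366 g/cm^3
Porosity = (1 - 7.80320366/8.98)*100 = 13.1046 %


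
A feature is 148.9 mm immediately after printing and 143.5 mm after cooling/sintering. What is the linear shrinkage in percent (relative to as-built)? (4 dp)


Shrinkage = ((148.9-143.5)/148.9)*100 = 3.6266 %


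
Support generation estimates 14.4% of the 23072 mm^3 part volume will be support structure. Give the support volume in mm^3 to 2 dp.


V_support = 23072 * 0.144 = 3322.37 mm^3


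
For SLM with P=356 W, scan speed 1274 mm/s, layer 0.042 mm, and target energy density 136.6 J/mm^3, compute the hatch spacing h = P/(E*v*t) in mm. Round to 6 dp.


h = 356 / (136.6*1274*0.042) = 0.048706 mm


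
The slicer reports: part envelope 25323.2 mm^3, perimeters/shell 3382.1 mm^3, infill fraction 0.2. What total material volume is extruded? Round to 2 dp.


V_infill = (25323.2 - 3382.1) * 0.2 = 4388.22
V_total = 3382.1 + 4388.22 = 7770.32 mm^3


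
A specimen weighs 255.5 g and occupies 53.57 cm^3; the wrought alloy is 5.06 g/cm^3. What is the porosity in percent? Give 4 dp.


rho_part = 255.5 / 53.57 = 4.76946052 g/cm^3
Porosity = (1 - 4.76946052/5.06)*100 = 5.7419 %


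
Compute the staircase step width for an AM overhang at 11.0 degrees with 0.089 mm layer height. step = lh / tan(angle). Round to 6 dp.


step = 0.089 / tan(11.0) = 0.457865 mm


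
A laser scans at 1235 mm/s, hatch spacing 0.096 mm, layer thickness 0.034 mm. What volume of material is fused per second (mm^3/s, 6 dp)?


Rate = 1235 * 0.096 * 0.034 = 4.03104 mm^3/s


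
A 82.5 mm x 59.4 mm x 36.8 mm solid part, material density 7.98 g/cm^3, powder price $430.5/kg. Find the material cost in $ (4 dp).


V = 82.5 * 59.4 * 36.8 = 180338.4 mm^3 = 180.3384 cm^3
Mass = 180.3384 * 7.98 / 1000 = 1.43910043 kg
Cost = 1.43910043 * 430.5 = 619.5327 $


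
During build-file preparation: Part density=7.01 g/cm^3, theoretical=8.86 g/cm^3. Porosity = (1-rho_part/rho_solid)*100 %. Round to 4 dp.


Porosity = (1-7.01/8.86)*100 = 20.8804 %


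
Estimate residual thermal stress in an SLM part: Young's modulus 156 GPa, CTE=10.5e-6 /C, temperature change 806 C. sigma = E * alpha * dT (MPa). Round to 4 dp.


sigma = 156*1000 * 10.5e-6 * 806 = 1320.228 MPa


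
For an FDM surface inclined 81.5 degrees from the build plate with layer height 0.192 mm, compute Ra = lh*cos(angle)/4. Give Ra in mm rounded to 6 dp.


Ra = 0.192 * cos(81.5) / 4 = 0.007095 mm


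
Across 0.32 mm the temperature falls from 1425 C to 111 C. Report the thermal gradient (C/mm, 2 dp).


G = (1425-111)/0.32 = 4106.25 C/mm


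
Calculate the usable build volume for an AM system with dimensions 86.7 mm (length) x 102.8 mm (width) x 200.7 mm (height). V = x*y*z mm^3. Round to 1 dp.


V = 86.7 * 102.8 * 200.7 = 1788790.9 mm^3


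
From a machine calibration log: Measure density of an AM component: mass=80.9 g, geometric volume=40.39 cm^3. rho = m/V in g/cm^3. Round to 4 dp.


rho = 80.9 / 40.39 = 2.003 g/cm^3


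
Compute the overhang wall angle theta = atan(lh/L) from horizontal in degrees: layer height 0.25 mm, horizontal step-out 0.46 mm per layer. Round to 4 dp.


angle = atan(0.25/0.46) = 28.5231 degrees


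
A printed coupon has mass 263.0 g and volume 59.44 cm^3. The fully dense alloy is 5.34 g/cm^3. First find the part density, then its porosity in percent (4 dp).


rho_part = 263.0 / 59.44 = 4.42462988 g/cm^3
Porosity = (1 - 4.42462988/5.34)*100 = 17.1418 %


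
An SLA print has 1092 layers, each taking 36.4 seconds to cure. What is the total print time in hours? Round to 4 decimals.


t = 1092 * 36.4 / 3600 = 11.0413 hrs


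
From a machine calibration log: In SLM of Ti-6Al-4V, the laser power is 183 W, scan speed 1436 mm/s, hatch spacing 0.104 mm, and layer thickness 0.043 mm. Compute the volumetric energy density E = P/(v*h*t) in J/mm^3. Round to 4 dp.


E = 183 / (1436*0.104*0.043) = 28.4967 J/mm^3


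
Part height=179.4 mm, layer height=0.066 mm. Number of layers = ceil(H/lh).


Layers = ceil(179.4/0.066) = 2719


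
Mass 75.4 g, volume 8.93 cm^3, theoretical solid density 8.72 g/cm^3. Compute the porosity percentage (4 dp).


rho_part = 75.4 / 8.93 = 8.44344905 g/cm^3
Porosity = (1 - 8.44344905/8.72)*100 = 3.1715 %


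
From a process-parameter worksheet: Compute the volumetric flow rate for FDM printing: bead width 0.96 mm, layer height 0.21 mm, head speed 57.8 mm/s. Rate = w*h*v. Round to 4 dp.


Rate = 0.96 * 0.21 * 57.8 = 11.6525 mm^3/s


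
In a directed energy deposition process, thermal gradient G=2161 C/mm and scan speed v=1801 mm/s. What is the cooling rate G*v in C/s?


CR = 2161 * 1801 = 3891961 C/s


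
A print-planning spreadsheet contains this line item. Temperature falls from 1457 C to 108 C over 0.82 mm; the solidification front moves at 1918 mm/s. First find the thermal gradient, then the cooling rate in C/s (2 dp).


G = (1457-108)/0.82 = 1645.12195122 C/mm
CR = 1645.12195122 * 1918 = 3155343.9 C/s


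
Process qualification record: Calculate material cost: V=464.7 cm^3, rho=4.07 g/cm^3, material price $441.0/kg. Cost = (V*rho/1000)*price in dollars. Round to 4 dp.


Mass = 464.7*4.07/1000 = 1.891329 kg
Cost = 1.891329 * 441.0 = 834.0761 $


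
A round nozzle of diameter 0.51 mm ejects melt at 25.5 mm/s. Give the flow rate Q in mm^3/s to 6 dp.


A = pi*(0.51/2)^2 = 0.20428206 mm^2
Q = 0.20428206 * 25.5 = 5.209193 mm^3/s


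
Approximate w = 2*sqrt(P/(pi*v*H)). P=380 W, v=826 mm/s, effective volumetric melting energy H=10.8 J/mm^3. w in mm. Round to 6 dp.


w = 2*sqrt(380/(pi*826*10.8)) = 0.232887 mm


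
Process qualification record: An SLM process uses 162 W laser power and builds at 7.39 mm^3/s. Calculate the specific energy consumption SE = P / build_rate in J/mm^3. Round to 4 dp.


SE = 162 / 7.39 = 21.9215 J/mm^3


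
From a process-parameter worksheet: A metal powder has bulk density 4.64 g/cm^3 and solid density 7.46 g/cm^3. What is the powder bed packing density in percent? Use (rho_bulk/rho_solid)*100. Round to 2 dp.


Packing = (4.64/7.46)*100 = 62.2 %


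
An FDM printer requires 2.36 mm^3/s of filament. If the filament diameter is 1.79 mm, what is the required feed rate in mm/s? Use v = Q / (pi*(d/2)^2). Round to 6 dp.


A = pi*(1.79/2)^2 = 2.516494
v = 2.36 / 2.516494 = 0.937813 mm/s


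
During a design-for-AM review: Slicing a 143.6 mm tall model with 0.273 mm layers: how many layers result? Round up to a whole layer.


Layers = ceil(143.6/0.273) = 527


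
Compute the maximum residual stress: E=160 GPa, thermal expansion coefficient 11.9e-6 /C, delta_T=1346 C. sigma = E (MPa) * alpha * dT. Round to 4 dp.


sigma = 160*1000 * 11.9e-6 * 1346 = 2562.784 MPa


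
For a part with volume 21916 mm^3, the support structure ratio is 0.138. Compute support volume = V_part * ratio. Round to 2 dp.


V_support = 21916 * 0.138 = 3024.41 mm^3


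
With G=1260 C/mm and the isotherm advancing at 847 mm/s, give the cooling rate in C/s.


CR = 1260 * 847 = 1067220 C/s


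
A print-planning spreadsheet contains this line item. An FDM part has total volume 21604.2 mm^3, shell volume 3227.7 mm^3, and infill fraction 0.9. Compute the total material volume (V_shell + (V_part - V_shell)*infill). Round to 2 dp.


V_infill = (21604.2 - 3227.7) * 0.9 = 16538.85
V_total = 3227.7 + 16538.85 = 19766.55 mm^3


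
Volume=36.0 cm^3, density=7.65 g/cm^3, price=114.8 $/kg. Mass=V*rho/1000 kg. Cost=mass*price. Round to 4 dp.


Mass = 36.0*7.65/1000 = 0.2754 kg
Cost = 0.2754 * 114.8 = 31.6159 $


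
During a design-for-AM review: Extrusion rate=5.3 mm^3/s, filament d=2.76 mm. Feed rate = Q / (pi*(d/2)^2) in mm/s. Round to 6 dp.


A = pi*(2.76/2)^2 = 5.982849
v = 5.3 / 5.982849 = 0.885866 mm/s


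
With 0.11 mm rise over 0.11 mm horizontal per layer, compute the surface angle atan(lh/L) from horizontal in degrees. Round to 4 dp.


angle = atan(0.11/0.11) = 45.0 degrees


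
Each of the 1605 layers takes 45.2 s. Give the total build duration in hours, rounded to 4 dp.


t = 1605 * 45.2 / 3600 = 20.1517 hrs


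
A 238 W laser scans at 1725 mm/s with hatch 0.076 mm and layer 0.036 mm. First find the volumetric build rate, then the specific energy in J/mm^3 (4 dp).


Build rate = 1725 * 0.076 * 0.036 = 4.7196 mm^3/s
SE = 238 / 4.7196 = 50.428 J/mm^3


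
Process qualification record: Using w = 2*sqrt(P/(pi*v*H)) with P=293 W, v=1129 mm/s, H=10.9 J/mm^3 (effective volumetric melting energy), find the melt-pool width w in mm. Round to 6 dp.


w = 2*sqrt(293/(pi*1129*10.9)) = 0.174112 mm


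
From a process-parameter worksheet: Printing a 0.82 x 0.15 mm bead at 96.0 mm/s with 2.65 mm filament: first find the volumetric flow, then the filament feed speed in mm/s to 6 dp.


Q = 0.82 * 0.15 * 96.0 = 11.808 mm^3/s
A_fil = pi*(2.65/2)^2 = 5.5154586 mm^2
v_feed = 11.808 / 5.5154586 = 2.140892 mm/s


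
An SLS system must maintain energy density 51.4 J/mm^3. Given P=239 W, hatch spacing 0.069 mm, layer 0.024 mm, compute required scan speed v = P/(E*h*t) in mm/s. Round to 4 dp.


v = 239 / (51.4*0.069*0.024) = 2807.8535 mm/s


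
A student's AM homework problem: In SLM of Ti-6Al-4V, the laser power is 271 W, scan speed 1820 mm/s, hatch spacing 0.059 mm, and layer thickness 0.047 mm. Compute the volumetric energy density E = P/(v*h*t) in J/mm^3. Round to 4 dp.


E = 271 / (1820*0.059*0.047) = 53.6968 J/mm^3


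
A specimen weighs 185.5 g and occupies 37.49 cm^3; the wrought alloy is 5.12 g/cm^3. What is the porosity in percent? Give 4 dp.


rho_part = 185.5 / 37.49 = 4.94798613 g/cm^3
Porosity = (1 - 4.94798613/5.12)*100 = 3.3596 %


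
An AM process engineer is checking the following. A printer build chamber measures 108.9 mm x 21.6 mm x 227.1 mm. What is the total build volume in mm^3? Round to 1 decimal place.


V = 108.9 * 21.6 * 227.1 = 534193.7 mm^3


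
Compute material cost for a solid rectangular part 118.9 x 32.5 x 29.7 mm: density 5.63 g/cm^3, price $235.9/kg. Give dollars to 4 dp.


V = 118.9 * 32.5 * 29.7 = 114768.225 mm^3 = 114.768225 cm^3
Mass = 114.768225 * 5.63 / 1000 = 0.64614511 kg
Cost = 0.64614511 * 235.9 = 152.4256 $


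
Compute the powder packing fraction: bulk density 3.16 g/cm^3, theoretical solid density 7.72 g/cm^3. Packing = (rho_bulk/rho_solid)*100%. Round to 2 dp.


Packing = (3.16/7.72)*100 = 40.93 %


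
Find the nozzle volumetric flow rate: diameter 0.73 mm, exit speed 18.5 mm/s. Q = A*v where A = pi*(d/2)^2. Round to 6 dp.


A = pi*(0.73/2)^2 = 0.41853868 mm^2
Q = 0.41853868 * 18.5 = 7.742966 mm^3/s


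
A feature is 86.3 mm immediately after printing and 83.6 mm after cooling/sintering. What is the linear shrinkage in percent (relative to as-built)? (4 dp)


Shrinkage = ((86.3-83.6)/86.3)*100 = 3.1286 %
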